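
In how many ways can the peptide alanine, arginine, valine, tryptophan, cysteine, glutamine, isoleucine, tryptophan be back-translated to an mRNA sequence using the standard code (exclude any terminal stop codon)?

Ala: 4 codons.
Arg: 6 codons.
Val: 4 codons.
Trp: 1 codon.
Cys: 2 codons.
Gln: 2 codons.
Ile: 3 codons.
Trp: 1 codon.
4 × 6 × 4 × 1 × 2 × 2 × 3 × 1 = 1152.

1152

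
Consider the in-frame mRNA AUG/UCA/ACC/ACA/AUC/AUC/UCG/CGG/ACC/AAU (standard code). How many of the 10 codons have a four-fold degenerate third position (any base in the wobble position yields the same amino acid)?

6

Codon 1 AUG (Met): third position 1-fold.
Codon 2 UCA (Ser): third position 4-fold.
Codon 3 ACC (Thr): third position 4-fold.
Codon 4 ACA (Thr): third position 4-fold.
Codon 5 AUC (Ile): third position 3-fold.
Codon 6 AUC (Ile): third position 3-fold.
Codon 7 UCG (Ser): third position 4-fold.
Codon 8 CGG (Arg): third position 4-fold.
Codon 9 ACC (Thr): third position 4-fold.
Codon 10 AAU (Asn): third position 2-fold.
Four-fold degenerate third positions: 6.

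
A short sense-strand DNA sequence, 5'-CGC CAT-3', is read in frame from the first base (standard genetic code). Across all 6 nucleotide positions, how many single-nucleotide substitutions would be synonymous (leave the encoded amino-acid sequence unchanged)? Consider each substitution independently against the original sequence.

4

Codon 1 (CGC, Arg): 3 synonymous substitutions.
Codon 2 (CAT, His): 1 synonymous substitution.
Total: 3 + 1 = 4.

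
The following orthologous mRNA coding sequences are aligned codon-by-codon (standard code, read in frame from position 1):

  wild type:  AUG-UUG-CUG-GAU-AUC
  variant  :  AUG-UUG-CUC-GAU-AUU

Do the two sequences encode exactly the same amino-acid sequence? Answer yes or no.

yes

Codon 1: AUG Met / AUG Met — identical.
Codon 2: UUG Leu / UUG Leu — identical.
Codon 3: CUG Leu / CUC Leu — synonymous.
Codon 4: GAU Asp / GAU Asp — identical.
Codon 5: AUC Ile / AUU Ile — synonymous.
Nonsynonymous differences: 0 → same protein.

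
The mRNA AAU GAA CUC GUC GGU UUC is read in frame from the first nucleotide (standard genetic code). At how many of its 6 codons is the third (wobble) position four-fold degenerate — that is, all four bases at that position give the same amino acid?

3

Codon 1 AAU (Asn): third position 2-fold.
Codon 2 GAA (Glu): third position 2-fold.
Codon 3 CUC (Leu): third position 4-fold.
Codon 4 GUC (Val): third position 4-fold.
Codon 5 GGU (Gly): third position 4-fold.
Codon 6 UUC (Phe): third position 2-fold.
Four-fold degenerate third positions: 3.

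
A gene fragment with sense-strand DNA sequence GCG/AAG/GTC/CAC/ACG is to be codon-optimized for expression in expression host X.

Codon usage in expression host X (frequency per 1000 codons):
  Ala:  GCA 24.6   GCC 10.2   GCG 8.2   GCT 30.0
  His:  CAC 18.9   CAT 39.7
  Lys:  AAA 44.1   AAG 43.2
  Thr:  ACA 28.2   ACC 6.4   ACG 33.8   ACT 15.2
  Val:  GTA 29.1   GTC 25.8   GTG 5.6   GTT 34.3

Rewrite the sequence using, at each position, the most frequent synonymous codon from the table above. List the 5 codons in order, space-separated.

GCT AAA GTT CAT ACG

Codon 1 (Ala): best is GCT at 30.0.
Codon 2 (Lys): best is AAA at 44.1.
Codon 3 (Val): best is GTT at 34.3.
Codon 4 (His): best is CAT at 39.7.
Codon 5 (Thr): best is ACG at 33.8.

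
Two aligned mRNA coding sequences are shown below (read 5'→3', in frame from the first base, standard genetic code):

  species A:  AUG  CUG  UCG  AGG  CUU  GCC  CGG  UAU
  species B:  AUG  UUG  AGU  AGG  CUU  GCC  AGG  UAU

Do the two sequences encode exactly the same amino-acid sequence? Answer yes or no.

Codon 1: AUG Met / AUG Met — identical.
Codon 2: CUG Leu / UUG Leu — synonymous.
Codon 3: UCG Ser / AGU Ser — synonymous.
Codon 4: AGG Arg / AGG Arg — identical.
Codon 5: CUU Leu / CUU Leu — identical.
Codon 6: GCC Ala / GCC Ala — identical.
Codon 7: CGG Arg / AGG Arg — synonymous.
Codon 8: UAU Tyr / UAU Tyr — identical.
Nonsynonymous differences: 0 → same protein.

yes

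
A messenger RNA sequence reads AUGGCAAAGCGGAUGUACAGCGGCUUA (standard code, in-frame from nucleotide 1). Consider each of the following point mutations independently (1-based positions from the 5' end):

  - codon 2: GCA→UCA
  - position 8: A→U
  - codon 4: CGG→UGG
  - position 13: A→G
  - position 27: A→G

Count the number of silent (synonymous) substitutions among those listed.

Codon 2: GCA (Ala) → UCA (Ser) — missense.
Codon 3: AAG (Lys) → AUG (Met) — missense.
Codon 4: CGG (Arg) → UGG (Trp) — missense.
Codon 5: AUG (Met) → GUG (Val) — missense.
Codon 9: UUA (Leu) → UUG (Leu) — synonymous.
Synonymous: 1 of 5.

1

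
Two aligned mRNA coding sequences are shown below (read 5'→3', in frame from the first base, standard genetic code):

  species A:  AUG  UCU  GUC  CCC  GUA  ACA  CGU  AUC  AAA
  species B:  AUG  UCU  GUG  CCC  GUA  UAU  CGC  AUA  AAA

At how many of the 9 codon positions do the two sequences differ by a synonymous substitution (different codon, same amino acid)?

3

Codon 1: AUG Met / AUG Met — identical.
Codon 2: UCU Ser / UCU Ser — identical.
Codon 3: GUC Val / GUG Val — synonymous.
Codon 4: CCC Pro / CCC Pro — identical.
Codon 5: GUA Val / GUA Val — identical.
Codon 6: ACA Thr / UAU Tyr — nonsynonymous.
Codon 7: CGU Arg / CGC Arg — synonymous.
Codon 8: AUC Ile / AUA Ile — synonymous.
Codon 9: AAA Lys / AAA Lys — identical.
Synonymous differences: 3.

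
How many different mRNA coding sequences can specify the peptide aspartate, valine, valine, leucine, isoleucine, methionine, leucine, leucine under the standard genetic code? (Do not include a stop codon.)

Asp: 2 codons.
Val: 4 codons.
Val: 4 codons.
Leu: 6 codons.
Ile: 3 codons.
Met: 1 codon.
Leu: 6 codons.
Leu: 6 codons.
2 × 4 × 4 × 6 × 3 × 1 × 6 × 6 = 20736.

20736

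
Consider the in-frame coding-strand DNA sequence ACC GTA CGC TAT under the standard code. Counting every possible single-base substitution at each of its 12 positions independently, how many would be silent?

Codon 1 (ACC, Thr): 3 synonymous substitutions.
Codon 2 (GTA, Val): 3 synonymous substitutions.
Codon 3 (CGC, Arg): 3 synonymous substitutions.
Codon 4 (TAT, Tyr): 1 synonymous substitution.
Total: 3 + 3 + 3 + 1 = 10.

10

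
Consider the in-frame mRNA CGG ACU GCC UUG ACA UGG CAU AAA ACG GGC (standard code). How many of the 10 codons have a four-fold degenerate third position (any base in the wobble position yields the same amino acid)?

6

Codon 1 CGG (Arg): third position 4-fold.
Codon 2 ACU (Thr): third position 4-fold.
Codon 3 GCC (Ala): third position 4-fold.
Codon 4 UUG (Leu): third position 2-fold.
Codon 5 ACA (Thr): third position 4-fold.
Codon 6 UGG (Trp): third position 1-fold.
Codon 7 CAU (His): third position 2-fold.
Codon 8 AAA (Lys): third position 2-fold.
Codon 9 ACG (Thr): third position 4-fold.
Codon 10 GGC (Gly): third position 4-fold.
Four-fold degenerate third positions: 6.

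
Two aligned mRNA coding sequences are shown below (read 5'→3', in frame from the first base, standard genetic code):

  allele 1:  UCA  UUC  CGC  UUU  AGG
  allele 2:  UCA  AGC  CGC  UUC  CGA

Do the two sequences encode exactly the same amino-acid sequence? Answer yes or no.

Codon 1: UCA Ser / UCA Ser — identical.
Codon 2: UUC Phe / AGC Ser — nonsynonymous.
Codon 3: CGC Arg / CGC Arg — identical.
Codon 4: UUU Phe / UUC Phe — synonymous.
Codon 5: AGG Arg / CGA Arg — synonymous.
Nonsynonymous differences: 1 → different protein.

no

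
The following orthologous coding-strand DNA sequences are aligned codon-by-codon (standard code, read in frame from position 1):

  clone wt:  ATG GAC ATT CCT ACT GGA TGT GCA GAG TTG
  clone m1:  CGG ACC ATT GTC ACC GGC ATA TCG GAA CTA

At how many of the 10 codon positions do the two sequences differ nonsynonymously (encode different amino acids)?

Codon 1: ATG Met / CGG Arg — nonsynonymous.
Codon 2: GAC Asp / ACC Thr — nonsynonymous.
Codon 3: ATT Ile / ATT Ile — identical.
Codon 4: CCT Pro / GTC Val — nonsynonymous.
Codon 5: ACT Thr / ACC Thr — synonymous.
Codon 6: GGA Gly / GGC Gly — synonymous.
Codon 7: TGT Cys / ATA Ile — nonsynonymous.
Codon 8: GCA Ala / TCG Ser — nonsynonymous.
Codon 9: GAG Glu / GAA Glu — synonymous.
Codon 10: TTG Leu / CTA Leu — synonymous.
Nonsynonymous differences: 5.

5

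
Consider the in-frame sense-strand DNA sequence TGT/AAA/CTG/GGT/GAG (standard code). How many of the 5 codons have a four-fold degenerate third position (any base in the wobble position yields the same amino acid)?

Codon 1 TGT (Cys): third position 2-fold.
Codon 2 AAA (Lys): third position 2-fold.
Codon 3 CTG (Leu): third position 4-fold.
Codon 4 GGT (Gly): third position 4-fold.
Codon 5 GAG (Glu): third position 2-fold.
Four-fold degenerate third positions: 2.

2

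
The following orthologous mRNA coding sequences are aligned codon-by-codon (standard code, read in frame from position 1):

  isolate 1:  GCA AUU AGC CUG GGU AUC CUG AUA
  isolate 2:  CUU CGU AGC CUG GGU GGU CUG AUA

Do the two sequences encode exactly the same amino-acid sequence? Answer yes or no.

Codon 1: GCA Ala / CUU Leu — nonsynonymous.
Codon 2: AUU Ile / CGU Arg — nonsynonymous.
Codon 3: AGC Ser / AGC Ser — identical.
Codon 4: CUG Leu / CUG Leu — identical.
Codon 5: GGU Gly / GGU Gly — identical.
Codon 6: AUC Ile / GGU Gly — nonsynonymous.
Codon 7: CUG Leu / CUG Leu — identical.
Codon 8: AUA Ile / AUA Ile — identical.
Nonsynonymous differences: 3 → different protein.

no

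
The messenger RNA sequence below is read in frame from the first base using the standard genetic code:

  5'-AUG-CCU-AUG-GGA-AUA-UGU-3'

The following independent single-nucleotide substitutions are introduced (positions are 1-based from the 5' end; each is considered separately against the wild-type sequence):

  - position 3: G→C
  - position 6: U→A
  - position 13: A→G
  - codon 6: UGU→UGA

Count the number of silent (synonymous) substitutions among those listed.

Codon 1: AUG (Met) → AUC (Ile) — missense.
Codon 2: CCU (Pro) → CCA (Pro) — synonymous.
Codon 5: AUA (Ile) → GUA (Val) — missense.
Codon 6: UGU (Cys) → UGA (Stop) — nonsense.
Synonymous: 1 of 4.

1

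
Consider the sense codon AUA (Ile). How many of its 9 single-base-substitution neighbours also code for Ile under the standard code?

Position 1: none → 0 synonymous.
Position 2: none → 0 synonymous.
Position 3: AUU, AUC → 2 synonymous.
Total: 0 + 0 + 2 = 2.

2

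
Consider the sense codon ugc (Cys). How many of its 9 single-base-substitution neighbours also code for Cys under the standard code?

Position 1: none → 0 synonymous.
Position 2: none → 0 synonymous.
Position 3: UGU → 1 synonymous.
Total: 0 + 0 + 1 = 1.

1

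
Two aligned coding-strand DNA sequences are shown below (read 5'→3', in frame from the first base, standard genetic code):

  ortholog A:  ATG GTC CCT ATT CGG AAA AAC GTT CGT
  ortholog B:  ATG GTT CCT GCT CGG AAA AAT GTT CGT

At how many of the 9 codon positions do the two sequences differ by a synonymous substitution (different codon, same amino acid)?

2

Codon 1: ATG Met / ATG Met — identical.
Codon 2: GTC Val / GTT Val — synonymous.
Codon 3: CCT Pro / CCT Pro — identical.
Codon 4: ATT Ile / GCT Ala — nonsynonymous.
Codon 5: CGG Arg / CGG Arg — identical.
Codon 6: AAA Lys / AAA Lys — identical.
Codon 7: AAC Asn / AAT Asn — synonymous.
Codon 8: GTT Val / GTT Val — identical.
Codon 9: CGT Arg / CGT Arg — identical.
Synonymous differences: 2.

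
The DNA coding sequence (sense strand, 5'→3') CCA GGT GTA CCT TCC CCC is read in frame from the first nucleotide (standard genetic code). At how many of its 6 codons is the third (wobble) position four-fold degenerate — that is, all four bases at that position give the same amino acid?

6

Codon 1 CCA (Pro): third position 4-fold.
Codon 2 GGT (Gly): third position 4-fold.
Codon 3 GTA (Val): third position 4-fold.
Codon 4 CCT (Pro): third position 4-fold.
Codon 5 TCC (Ser): third position 4-fold.
Codon 6 CCC (Pro): third position 4-fold.
Four-fold degenerate third positions: 6.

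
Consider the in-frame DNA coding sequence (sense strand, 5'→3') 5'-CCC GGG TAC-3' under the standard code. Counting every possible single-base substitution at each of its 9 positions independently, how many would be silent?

7

Codon 1 (CCC, Pro): 3 synonymous substitutions.
Codon 2 (GGG, Gly): 3 synonymous substitutions.
Codon 3 (TAC, Tyr): 1 synonymous substitution.
Total: 3 + 3 + 1 = 7.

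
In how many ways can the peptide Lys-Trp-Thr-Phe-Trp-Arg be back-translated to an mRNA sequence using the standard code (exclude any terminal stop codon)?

Lys: 2 codons.
Trp: 1 codon.
Thr: 4 codons.
Phe: 2 codons.
Trp: 1 codon.
Arg: 6 codons.
2 × 1 × 4 × 2 × 1 × 6 = 96.

96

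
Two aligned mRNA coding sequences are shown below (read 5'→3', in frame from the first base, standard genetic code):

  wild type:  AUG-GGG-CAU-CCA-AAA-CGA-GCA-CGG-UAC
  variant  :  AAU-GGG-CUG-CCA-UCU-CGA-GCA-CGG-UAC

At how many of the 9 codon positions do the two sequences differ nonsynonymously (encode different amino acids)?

Codon 1: AUG Met / AAU Asn — nonsynonymous.
Codon 2: GGG Gly / GGG Gly — identical.
Codon 3: CAU His / CUG Leu — nonsynonymous.
Codon 4: CCA Pro / CCA Pro — identical.
Codon 5: AAA Lys / UCU Ser — nonsynonymous.
Codon 6: CGA Arg / CGA Arg — identical.
Codon 7: GCA Ala / GCA Ala — identical.
Codon 8: CGG Arg / CGG Arg — identical.
Codon 9: UAC Tyr / UAC Tyr — identical.
Nonsynonymous differences: 3.

3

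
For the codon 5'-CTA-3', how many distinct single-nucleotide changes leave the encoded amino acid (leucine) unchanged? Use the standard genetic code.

4

Position 1: TTA → 1 synonymous.
Position 2: none → 0 synonymous.
Position 3: CTT, CTC, CTG → 3 synonymous.
Total: 1 + 0 + 3 = 4.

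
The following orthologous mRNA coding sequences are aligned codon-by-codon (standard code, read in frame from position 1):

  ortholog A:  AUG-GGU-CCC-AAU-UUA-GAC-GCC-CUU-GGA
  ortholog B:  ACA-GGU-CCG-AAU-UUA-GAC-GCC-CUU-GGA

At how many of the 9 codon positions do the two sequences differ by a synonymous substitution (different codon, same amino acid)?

1

Codon 1: AUG Met / ACA Thr — nonsynonymous.
Codon 2: GGU Gly / GGU Gly — identical.
Codon 3: CCC Pro / CCG Pro — synonymous.
Codon 4: AAU Asn / AAU Asn — identical.
Codon 5: UUA Leu / UUA Leu — identical.
Codon 6: GAC Asp / GAC Asp — identical.
Codon 7: GCC Ala / GCC Ala — identical.
Codon 8: CUU Leu / CUU Leu — identical.
Codon 9: GGA Gly / GGA Gly — identical.
Synonymous differences: 1.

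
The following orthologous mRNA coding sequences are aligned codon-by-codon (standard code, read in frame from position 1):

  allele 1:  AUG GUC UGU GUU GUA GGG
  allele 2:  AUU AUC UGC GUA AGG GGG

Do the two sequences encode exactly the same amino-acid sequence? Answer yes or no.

Codon 1: AUG Met / AUU Ile — nonsynonymous.
Codon 2: GUC Val / AUC Ile — nonsynonymous.
Codon 3: UGU Cys / UGC Cys — synonymous.
Codon 4: GUU Val / GUA Val — synonymous.
Codon 5: GUA Val / AGG Arg — nonsynonymous.
Codon 6: GGG Gly / GGG Gly — identical.
Nonsynonymous differences: 3 → different protein.

no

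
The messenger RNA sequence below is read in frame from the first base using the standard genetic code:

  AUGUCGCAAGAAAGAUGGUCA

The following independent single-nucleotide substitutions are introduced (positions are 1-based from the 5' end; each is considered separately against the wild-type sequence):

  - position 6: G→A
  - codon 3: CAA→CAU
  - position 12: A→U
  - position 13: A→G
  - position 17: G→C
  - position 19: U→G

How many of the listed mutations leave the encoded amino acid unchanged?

Codon 2: UCG (Ser) → UCA (Ser) — synonymous.
Codon 3: CAA (Gln) → CAU (His) — missense.
Codon 4: GAA (Glu) → GAU (Asp) — missense.
Codon 5: AGA (Arg) → GGA (Gly) — missense.
Codon 6: UGG (Trp) → UCG (Ser) — missense.
Codon 7: UCA (Ser) → GCA (Ala) — missense.
Synonymous: 1 of 6.

1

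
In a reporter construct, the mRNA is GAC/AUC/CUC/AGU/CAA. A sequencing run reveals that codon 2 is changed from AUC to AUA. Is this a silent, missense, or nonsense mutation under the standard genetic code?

Position 6 falls in codon 2: AUC → Ile.
After the substitution the codon is AUA → Ile.
Both encode Ile, so the change is synonymous.

silent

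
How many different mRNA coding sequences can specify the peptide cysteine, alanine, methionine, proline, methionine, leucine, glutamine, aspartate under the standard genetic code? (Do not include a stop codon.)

768

Cys: 2 codons.
Ala: 4 codons.
Met: 1 codon.
Pro: 4 codons.
Met: 1 codon.
Leu: 6 codons.
Gln: 2 codons.
Asp: 2 codons.
2 × 4 × 1 × 4 × 1 × 6 × 2 × 2 = 768.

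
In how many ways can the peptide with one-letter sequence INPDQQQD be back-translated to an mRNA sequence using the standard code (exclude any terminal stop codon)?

768

Ile: 3 codons.
Asn: 2 codons.
Pro: 4 codons.
Asp: 2 codons.
Gln: 2 codons.
Gln: 2 codons.
Gln: 2 codons.
Asp: 2 codons.
3 × 2 × 4 × 2 × 2 × 2 × 2 × 2 = 768.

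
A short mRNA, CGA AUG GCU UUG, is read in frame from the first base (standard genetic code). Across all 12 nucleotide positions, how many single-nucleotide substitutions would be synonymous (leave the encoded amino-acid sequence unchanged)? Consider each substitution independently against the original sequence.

9

Codon 1 (CGA, Arg): 4 synonymous substitutions.
Codon 2 (AUG, Met): 0 synonymous substitutions.
Codon 3 (GCU, Ala): 3 synonymous substitutions.
Codon 4 (UUG, Leu): 2 synonymous substitutions.
Total: 4 + 0 + 3 + 2 = 9.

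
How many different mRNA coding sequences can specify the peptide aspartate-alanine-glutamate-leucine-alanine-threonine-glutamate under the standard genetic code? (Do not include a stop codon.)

Asp: 2 codons.
Ala: 4 codons.
Glu: 2 codons.
Leu: 6 codons.
Ala: 4 codons.
Thr: 4 codons.
Glu: 2 codons.
2 × 4 × 2 × 6 × 4 × 4 × 2 = 3072.

3072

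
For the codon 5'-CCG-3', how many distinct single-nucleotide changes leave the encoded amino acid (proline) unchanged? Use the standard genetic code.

3

Position 1: none → 0 synonymous.
Position 2: none → 0 synonymous.
Position 3: CCU, CCC, CCA → 3 synonymous.
Total: 0 + 0 + 3 = 3.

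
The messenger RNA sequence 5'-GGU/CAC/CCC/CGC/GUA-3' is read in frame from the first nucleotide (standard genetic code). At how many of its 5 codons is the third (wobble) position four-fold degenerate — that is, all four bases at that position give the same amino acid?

Codon 1 GGU (Gly): third position 4-fold.
Codon 2 CAC (His): third position 2-fold.
Codon 3 CCC (Pro): third position 4-fold.
Codon 4 CGC (Arg): third position 4-fold.
Codon 5 GUA (Val): third position 4-fold.
Four-fold degenerate third positions: 4.

4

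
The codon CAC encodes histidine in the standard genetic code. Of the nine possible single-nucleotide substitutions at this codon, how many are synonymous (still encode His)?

Position 1: none → 0 synonymous.
Position 2: none → 0 synonymous.
Position 3: CAT → 1 synonymous.
Total: 0 + 0 + 1 = 1.

1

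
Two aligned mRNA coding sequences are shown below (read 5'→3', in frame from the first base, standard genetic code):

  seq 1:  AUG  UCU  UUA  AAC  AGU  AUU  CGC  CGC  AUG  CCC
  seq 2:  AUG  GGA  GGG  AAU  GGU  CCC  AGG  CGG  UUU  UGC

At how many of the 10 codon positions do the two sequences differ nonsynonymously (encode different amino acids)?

6

Codon 1: AUG Met / AUG Met — identical.
Codon 2: UCU Ser / GGA Gly — nonsynonymous.
Codon 3: UUA Leu / GGG Gly — nonsynonymous.
Codon 4: AAC Asn / AAU Asn — synonymous.
Codon 5: AGU Ser / GGU Gly — nonsynonymous.
Codon 6: AUU Ile / CCC Pro — nonsynonymous.
Codon 7: CGC Arg / AGG Arg — synonymous.
Codon 8: CGC Arg / CGG Arg — synonymous.
Codon 9: AUG Met / UUU Phe — nonsynonymous.
Codon 10: CCC Pro / UGC Cys — nonsynonymous.
Nonsynonymous differences: 6.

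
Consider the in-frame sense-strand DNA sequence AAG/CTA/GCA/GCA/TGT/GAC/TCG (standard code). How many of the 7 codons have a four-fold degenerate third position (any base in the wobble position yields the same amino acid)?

Codon 1 AAG (Lys): third position 2-fold.
Codon 2 CTA (Leu): third position 4-fold.
Codon 3 GCA (Ala): third position 4-fold.
Codon 4 GCA (Ala): third position 4-fold.
Codon 5 TGT (Cys): third position 2-fold.
Codon 6 GAC (Asp): third position 2-fold.
Codon 7 TCG (Ser): third position 4-fold.
Four-fold degenerate third positions: 4.

4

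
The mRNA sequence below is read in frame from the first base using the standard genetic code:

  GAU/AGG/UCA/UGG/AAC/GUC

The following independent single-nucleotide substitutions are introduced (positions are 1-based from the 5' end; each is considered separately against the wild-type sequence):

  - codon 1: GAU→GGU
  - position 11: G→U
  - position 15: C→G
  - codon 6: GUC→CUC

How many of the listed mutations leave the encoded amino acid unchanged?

0

Codon 1: GAU (Asp) → GGU (Gly) — missense.
Codon 4: UGG (Trp) → UUG (Leu) — missense.
Codon 5: AAC (Asn) → AAG (Lys) — missense.
Codon 6: GUC (Val) → CUC (Leu) — missense.
Synonymous: 0 of 4.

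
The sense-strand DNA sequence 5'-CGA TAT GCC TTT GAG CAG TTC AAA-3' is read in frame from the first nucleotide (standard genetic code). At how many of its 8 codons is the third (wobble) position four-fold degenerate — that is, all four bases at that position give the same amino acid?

2

Codon 1 CGA (Arg): third position 4-fold.
Codon 2 TAT (Tyr): third position 2-fold.
Codon 3 GCC (Ala): third position 4-fold.
Codon 4 TTT (Phe): third position 2-fold.
Codon 5 GAG (Glu): third position 2-fold.
Codon 6 CAG (Gln): third position 2-fold.
Codon 7 TTC (Phe): third position 2-fold.
Codon 8 AAA (Lys): third position 2-fold.
Four-fold degenerate third positions: 2.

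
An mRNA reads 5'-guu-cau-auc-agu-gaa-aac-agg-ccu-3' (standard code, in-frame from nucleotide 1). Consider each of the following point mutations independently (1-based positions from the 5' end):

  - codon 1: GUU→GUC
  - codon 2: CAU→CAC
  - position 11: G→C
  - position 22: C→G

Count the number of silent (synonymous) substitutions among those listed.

2

Codon 1: GUU (Val) → GUC (Val) — synonymous.
Codon 2: CAU (His) → CAC (His) — synonymous.
Codon 4: AGU (Ser) → ACU (Thr) — missense.
Codon 8: CCU (Pro) → GCU (Ala) — missense.
Synonymous: 2 of 4.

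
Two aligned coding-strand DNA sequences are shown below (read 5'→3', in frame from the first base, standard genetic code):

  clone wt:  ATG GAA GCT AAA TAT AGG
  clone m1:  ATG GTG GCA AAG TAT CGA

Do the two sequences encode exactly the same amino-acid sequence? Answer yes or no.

no

Codon 1: ATG Met / ATG Met — identical.
Codon 2: GAA Glu / GTG Val — nonsynonymous.
Codon 3: GCT Ala / GCA Ala — synonymous.
Codon 4: AAA Lys / AAG Lys — synonymous.
Codon 5: TAT Tyr / TAT Tyr — identical.
Codon 6: AGG Arg / CGA Arg — synonymous.
Nonsynonymous differences: 1 → different protein.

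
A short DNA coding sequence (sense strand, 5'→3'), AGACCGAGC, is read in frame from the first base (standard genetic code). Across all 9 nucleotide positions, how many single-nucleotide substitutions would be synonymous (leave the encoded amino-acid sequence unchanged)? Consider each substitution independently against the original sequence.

6

Codon 1 (AGA, Arg): 2 synonymous substitutions.
Codon 2 (CCG, Pro): 3 synonymous substitutions.
Codon 3 (AGC, Ser): 1 synonymous substitution.
Total: 2 + 3 + 1 = 6.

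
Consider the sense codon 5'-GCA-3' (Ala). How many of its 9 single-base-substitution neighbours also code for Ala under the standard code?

3

Position 1: none → 0 synonymous.
Position 2: none → 0 synonymous.
Position 3: GCU, GCC, GCG → 3 synonymous.
Total: 0 + 0 + 3 = 3.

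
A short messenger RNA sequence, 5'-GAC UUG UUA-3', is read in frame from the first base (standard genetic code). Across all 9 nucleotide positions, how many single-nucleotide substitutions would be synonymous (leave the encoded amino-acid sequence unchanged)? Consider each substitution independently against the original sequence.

5

Codon 1 (GAC, Asp): 1 synonymous substitution.
Codon 2 (UUG, Leu): 2 synonymous substitutions.
Codon 3 (UUA, Leu): 2 synonymous substitutions.
Total: 1 + 2 + 2 = 5.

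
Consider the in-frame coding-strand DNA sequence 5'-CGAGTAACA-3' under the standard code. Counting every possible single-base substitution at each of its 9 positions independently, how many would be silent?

10

Codon 1 (CGA, Arg): 4 synonymous substitutions.
Codon 2 (GTA, Val): 3 synonymous substitutions.
Codon 3 (ACA, Thr): 3 synonymous substitutions.
Total: 4 + 3 + 3 = 10.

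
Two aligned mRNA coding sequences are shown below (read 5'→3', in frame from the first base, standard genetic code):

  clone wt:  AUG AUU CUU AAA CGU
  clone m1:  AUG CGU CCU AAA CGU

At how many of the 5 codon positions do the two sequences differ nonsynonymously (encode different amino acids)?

Codon 1: AUG Met / AUG Met — identical.
Codon 2: AUU Ile / CGU Arg — nonsynonymous.
Codon 3: CUU Leu / CCU Pro — nonsynonymous.
Codon 4: AAA Lys / AAA Lys — identical.
Codon 5: CGU Arg / CGU Arg — identical.
Nonsynonymous differences: 2.

2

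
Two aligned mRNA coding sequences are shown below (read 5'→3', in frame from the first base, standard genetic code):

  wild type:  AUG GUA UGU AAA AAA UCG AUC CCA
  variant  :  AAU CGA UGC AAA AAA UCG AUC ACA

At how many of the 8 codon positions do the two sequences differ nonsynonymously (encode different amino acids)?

Codon 1: AUG Met / AAU Asn — nonsynonymous.
Codon 2: GUA Val / CGA Arg — nonsynonymous.
Codon 3: UGU Cys / UGC Cys — synonymous.
Codon 4: AAA Lys / AAA Lys — identical.
Codon 5: AAA Lys / AAA Lys — identical.
Codon 6: UCG Ser / UCG Ser — identical.
Codon 7: AUC Ile / AUC Ile — identical.
Codon 8: CCA Pro / ACA Thr — nonsynonymous.
Nonsynonymous differences: 3.

3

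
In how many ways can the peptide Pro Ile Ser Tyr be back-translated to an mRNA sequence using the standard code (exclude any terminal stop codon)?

Pro: 4 codons.
Ile: 3 codons.
Ser: 6 codons.
Tyr: 2 codons.
4 × 3 × 6 × 2 = 144.

144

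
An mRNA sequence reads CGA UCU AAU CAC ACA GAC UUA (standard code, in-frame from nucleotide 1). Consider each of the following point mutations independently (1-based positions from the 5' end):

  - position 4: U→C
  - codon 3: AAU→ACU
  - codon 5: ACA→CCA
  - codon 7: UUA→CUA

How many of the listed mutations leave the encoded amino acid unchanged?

Codon 2: UCU (Ser) → CCU (Pro) — missense.
Codon 3: AAU (Asn) → ACU (Thr) — missense.
Codon 5: ACA (Thr) → CCA (Pro) — missense.
Codon 7: UUA (Leu) → CUA (Leu) — synonymous.
Synonymous: 1 of 4.

1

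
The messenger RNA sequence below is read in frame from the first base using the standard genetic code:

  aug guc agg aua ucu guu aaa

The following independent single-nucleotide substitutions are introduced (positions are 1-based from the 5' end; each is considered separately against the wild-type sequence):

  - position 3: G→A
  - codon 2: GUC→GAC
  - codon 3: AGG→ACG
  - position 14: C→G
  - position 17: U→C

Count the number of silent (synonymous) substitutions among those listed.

Codon 1: AUG (Met) → AUA (Ile) — missense.
Codon 2: GUC (Val) → GAC (Asp) — missense.
Codon 3: AGG (Arg) → ACG (Thr) — missense.
Codon 5: UCU (Ser) → UGU (Cys) — missense.
Codon 6: GUU (Val) → GCU (Ala) — missense.
Synonymous: 0 of 5.

0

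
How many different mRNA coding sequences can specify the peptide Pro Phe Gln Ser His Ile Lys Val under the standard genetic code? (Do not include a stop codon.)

Pro: 4 codons.
Phe: 2 codons.
Gln: 2 codons.
Ser: 6 codons.
His: 2 codons.
Ile: 3 codons.
Lys: 2 codons.
Val: 4 codons.
4 × 2 × 2 × 6 × 2 × 3 × 2 × 4 = 4608.

4608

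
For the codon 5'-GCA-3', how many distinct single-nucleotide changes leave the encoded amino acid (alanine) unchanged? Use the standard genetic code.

Position 1: none → 0 synonymous.
Position 2: none → 0 synonymous.
Position 3: GCT, GCC, GCG → 3 synonymous.
Total: 0 + 0 + 3 = 3.

3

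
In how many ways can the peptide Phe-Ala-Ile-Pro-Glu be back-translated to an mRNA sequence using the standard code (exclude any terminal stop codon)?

Phe: 2 codons.
Ala: 4 codons.
Ile: 3 codons.
Pro: 4 codons.
Glu: 2 codons.
2 × 4 × 3 × 4 × 2 = 192.

192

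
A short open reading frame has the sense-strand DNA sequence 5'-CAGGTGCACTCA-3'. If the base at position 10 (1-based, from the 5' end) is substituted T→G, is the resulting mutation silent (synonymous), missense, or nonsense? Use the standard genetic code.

Position 10 falls in codon 4: TCA → Ser.
After the substitution the codon is GCA → Ala.
Ser ≠ Ala, so this is a missense mutation.

missense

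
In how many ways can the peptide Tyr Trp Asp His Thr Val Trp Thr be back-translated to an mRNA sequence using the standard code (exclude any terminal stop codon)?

512

Tyr: 2 codons.
Trp: 1 codon.
Asp: 2 codons.
His: 2 codons.
Thr: 4 codons.
Val: 4 codons.
Trp: 1 codon.
Thr: 4 codons.
2 × 1 × 2 × 2 × 4 × 4 × 1 × 4 = 512.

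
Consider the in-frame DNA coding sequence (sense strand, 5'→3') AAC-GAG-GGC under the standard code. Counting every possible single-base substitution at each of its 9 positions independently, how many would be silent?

Codon 1 (AAC, Asn): 1 synonymous substitution.
Codon 2 (GAG, Glu): 1 synonymous substitution.
Codon 3 (GGC, Gly): 3 synonymous substitutions.
Total: 1 + 1 + 3 = 5.

5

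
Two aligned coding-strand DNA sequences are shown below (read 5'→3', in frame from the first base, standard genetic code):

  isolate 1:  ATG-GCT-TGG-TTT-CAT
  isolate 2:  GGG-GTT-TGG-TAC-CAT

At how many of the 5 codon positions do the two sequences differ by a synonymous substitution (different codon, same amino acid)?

Codon 1: ATG Met / GGG Gly — nonsynonymous.
Codon 2: GCT Ala / GTT Val — nonsynonymous.
Codon 3: TGG Trp / TGG Trp — identical.
Codon 4: TTT Phe / TAC Tyr — nonsynonymous.
Codon 5: CAT His / CAT His — identical.
Synonymous differences: 0.

0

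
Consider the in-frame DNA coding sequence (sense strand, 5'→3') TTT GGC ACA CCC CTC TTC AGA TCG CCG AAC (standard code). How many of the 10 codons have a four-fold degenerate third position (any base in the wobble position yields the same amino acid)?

6

Codon 1 TTT (Phe): third position 2-fold.
Codon 2 GGC (Gly): third position 4-fold.
Codon 3 ACA (Thr): third position 4-fold.
Codon 4 CCC (Pro): third position 4-fold.
Codon 5 CTC (Leu): third position 4-fold.
Codon 6 TTC (Phe): third position 2-fold.
Codon 7 AGA (Arg): third position 2-fold.
Codon 8 TCG (Ser): third position 4-fold.
Codon 9 CCG (Pro): third position 4-fold.
Codon 10 AAC (Asn): third position 2-fold.
Four-fold degenerate third positions: 6.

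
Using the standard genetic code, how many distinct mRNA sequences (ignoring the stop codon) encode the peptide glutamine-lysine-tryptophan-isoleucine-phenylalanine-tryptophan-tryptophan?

24

Gln: 2 codons.
Lys: 2 codons.
Trp: 1 codon.
Ile: 3 codons.
Phe: 2 codons.
Trp: 1 codon.
Trp: 1 codon.
2 × 2 × 1 × 3 × 2 × 1 × 1 = 24.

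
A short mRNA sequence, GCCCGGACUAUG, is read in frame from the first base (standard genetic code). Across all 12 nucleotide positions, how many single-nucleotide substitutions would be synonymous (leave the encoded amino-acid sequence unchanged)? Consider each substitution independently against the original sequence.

Codon 1 (GCC, Ala): 3 synonymous substitutions.
Codon 2 (CGG, Arg): 4 synonymous substitutions.
Codon 3 (ACU, Thr): 3 synonymous substitutions.
Codon 4 (AUG, Met): 0 synonymous substitutions.
Total: 3 + 4 + 3 + 0 = 10.

10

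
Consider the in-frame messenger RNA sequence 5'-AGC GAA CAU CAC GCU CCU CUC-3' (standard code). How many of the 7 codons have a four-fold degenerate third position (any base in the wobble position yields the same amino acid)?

3

Codon 1 AGC (Ser): third position 2-fold.
Codon 2 GAA (Glu): third position 2-fold.
Codon 3 CAU (His): third position 2-fold.
Codon 4 CAC (His): third position 2-fold.
Codon 5 GCU (Ala): third position 4-fold.
Codon 6 CCU (Pro): third position 4-fold.
Codon 7 CUC (Leu): third position 4-fold.
Four-fold degenerate third positions: 3.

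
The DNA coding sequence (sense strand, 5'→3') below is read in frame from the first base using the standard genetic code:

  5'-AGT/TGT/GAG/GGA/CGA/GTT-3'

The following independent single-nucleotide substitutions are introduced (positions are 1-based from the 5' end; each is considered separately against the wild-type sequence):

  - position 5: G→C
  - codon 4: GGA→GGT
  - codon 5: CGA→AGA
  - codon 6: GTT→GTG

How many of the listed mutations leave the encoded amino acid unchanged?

Codon 2: TGT (Cys) → TCT (Ser) — missense.
Codon 4: GGA (Gly) → GGT (Gly) — synonymous.
Codon 5: CGA (Arg) → AGA (Arg) — synonymous.
Codon 6: GTT (Val) → GTG (Val) — synonymous.
Synonymous: 3 of 4.

3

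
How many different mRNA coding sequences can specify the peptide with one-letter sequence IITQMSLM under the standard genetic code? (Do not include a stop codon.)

2592

Ile: 3 codons.
Ile: 3 codons.
Thr: 4 codons.
Gln: 2 codons.
Met: 1 codon.
Ser: 6 codons.
Leu: 6 codons.
Met: 1 codon.
3 × 3 × 4 × 2 × 1 × 6 × 6 × 1 = 2592.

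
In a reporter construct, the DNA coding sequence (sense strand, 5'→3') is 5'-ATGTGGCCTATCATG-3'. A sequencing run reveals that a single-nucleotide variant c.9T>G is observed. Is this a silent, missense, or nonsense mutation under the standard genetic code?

Position 9 falls in codon 3: CCT → Pro.
After the substitution the codon is CCG → Pro.
Both encode Pro, so the change is synonymous.

silent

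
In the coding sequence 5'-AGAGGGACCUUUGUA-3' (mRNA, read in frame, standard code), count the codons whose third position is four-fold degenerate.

Codon 1 AGA (Arg): third position 2-fold.
Codon 2 GGG (Gly): third position 4-fold.
Codon 3 ACC (Thr): third position 4-fold.
Codon 4 UUU (Phe): third position 2-fold.
Codon 5 GUA (Val): third position 4-fold.
Four-fold degenerate third positions: 3.

3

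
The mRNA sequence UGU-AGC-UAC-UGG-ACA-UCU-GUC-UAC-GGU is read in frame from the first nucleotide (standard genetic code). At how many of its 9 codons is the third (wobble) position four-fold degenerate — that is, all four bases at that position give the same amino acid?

Codon 1 UGU (Cys): third position 2-fold.
Codon 2 AGC (Ser): third position 2-fold.
Codon 3 UAC (Tyr): third position 2-fold.
Codon 4 UGG (Trp): third position 1-fold.
Codon 5 ACA (Thr): third position 4-fold.
Codon 6 UCU (Ser): third position 4-fold.
Codon 7 GUC (Val): third position 4-fold.
Codon 8 UAC (Tyr): third position 2-fold.
Codon 9 GGU (Gly): third position 4-fold.
Four-fold degenerate third positions: 4.

4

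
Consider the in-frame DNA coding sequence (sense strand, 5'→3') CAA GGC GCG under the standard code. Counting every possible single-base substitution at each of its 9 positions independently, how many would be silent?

Codon 1 (CAA, Gln): 1 synonymous substitution.
Codon 2 (GGC, Gly): 3 synonymous substitutions.
Codon 3 (GCG, Ala): 3 synonymous substitutions.
Total: 1 + 3 + 3 = 7.

7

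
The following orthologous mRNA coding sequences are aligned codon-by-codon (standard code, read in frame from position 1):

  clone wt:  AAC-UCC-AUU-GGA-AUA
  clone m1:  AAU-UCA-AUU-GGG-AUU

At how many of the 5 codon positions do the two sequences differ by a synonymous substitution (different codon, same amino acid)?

Codon 1: AAC Asn / AAU Asn — synonymous.
Codon 2: UCC Ser / UCA Ser — synonymous.
Codon 3: AUU Ile / AUU Ile — identical.
Codon 4: GGA Gly / GGG Gly — synonymous.
Codon 5: AUA Ile / AUU Ile — synonymous.
Synonymous differences: 4.

4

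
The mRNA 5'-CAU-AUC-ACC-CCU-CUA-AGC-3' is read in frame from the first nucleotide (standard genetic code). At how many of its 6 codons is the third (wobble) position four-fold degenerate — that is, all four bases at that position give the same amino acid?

3

Codon 1 CAU (His): third position 2-fold.
Codon 2 AUC (Ile): third position 3-fold.
Codon 3 ACC (Thr): third position 4-fold.
Codon 4 CCU (Pro): third position 4-fold.
Codon 5 CUA (Leu): third position 4-fold.
Codon 6 AGC (Ser): third position 2-fold.
Four-fold degenerate third positions: 3.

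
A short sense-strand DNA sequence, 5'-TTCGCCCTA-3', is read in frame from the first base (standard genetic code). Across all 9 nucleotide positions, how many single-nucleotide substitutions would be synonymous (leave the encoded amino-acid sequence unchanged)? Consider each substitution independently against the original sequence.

Codon 1 (TTC, Phe): 1 synonymous substitution.
Codon 2 (GCC, Ala): 3 synonymous substitutions.
Codon 3 (CTA, Leu): 4 synonymous substitutions.
Total: 1 + 3 + 4 = 8.

8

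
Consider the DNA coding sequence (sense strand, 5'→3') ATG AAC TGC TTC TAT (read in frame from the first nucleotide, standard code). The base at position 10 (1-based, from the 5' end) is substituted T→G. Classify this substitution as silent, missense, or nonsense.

missense

Position 10 falls in codon 4: TTC → Phe.
After the substitution the codon is GTC → Val.
Phe ≠ Val, so this is a missense mutation.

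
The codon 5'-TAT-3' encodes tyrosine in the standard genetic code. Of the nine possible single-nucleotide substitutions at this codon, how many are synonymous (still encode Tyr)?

1

Position 1: none → 0 synonymous.
Position 2: none → 0 synonymous.
Position 3: TAC → 1 synonymous.
Total: 0 + 0 + 1 = 1.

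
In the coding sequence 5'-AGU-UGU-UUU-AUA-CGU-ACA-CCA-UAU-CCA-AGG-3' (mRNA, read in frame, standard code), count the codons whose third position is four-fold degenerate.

4

Codon 1 AGU (Ser): third position 2-fold.
Codon 2 UGU (Cys): third position 2-fold.
Codon 3 UUU (Phe): third position 2-fold.
Codon 4 AUA (Ile): third position 3-fold.
Codon 5 CGU (Arg): third position 4-fold.
Codon 6 ACA (Thr): third position 4-fold.
Codon 7 CCA (Pro): third position 4-fold.
Codon 8 UAU (Tyr): third position 2-fold.
Codon 9 CCA (Pro): third position 4-fold.
Codon 10 AGG (Arg): third position 2-fold.
Four-fold degenerate third positions: 4.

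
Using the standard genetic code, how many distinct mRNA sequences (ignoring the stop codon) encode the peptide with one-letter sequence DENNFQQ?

Asp: 2 codons.
Glu: 2 codons.
Asn: 2 codons.
Asn: 2 codons.
Phe: 2 codons.
Gln: 2 codons.
Gln: 2 codons.
2 × 2 × 2 × 2 × 2 × 2 × 2 = 128.

128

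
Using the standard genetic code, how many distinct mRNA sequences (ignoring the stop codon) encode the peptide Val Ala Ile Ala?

192

Val: 4 codons.
Ala: 4 codons.
Ile: 3 codons.
Ala: 4 codons.
4 × 4 × 3 × 4 = 192.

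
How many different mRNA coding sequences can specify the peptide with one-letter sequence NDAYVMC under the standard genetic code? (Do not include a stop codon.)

256

Asn: 2 codons.
Asp: 2 codons.
Ala: 4 codons.
Tyr: 2 codons.
Val: 4 codons.
Met: 1 codon.
Cys: 2 codons.
2 × 2 × 4 × 2 × 4 × 1 × 2 = 256.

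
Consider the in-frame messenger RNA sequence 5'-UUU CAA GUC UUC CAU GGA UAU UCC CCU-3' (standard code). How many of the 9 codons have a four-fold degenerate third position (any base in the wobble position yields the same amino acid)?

4

Codon 1 UUU (Phe): third position 2-fold.
Codon 2 CAA (Gln): third position 2-fold.
Codon 3 GUC (Val): third position 4-fold.
Codon 4 UUC (Phe): third position 2-fold.
Codon 5 CAU (His): third position 2-fold.
Codon 6 GGA (Gly): third position 4-fold.
Codon 7 UAU (Tyr): third position 2-fold.
Codon 8 UCC (Ser): third position 4-fold.
Codon 9 CCU (Pro): third position 4-fold.
Four-fold degenerate third positions: 4.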